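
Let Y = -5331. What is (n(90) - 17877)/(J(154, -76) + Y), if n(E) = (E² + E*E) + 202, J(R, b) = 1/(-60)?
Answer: 88500/319861 ≈ 0.27668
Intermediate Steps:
J(R, b) = -1/60
n(E) = 202 + 2*E² (n(E) = (E² + E²) + 202 = 2*E² + 202 = 202 + 2*E²)
(n(90) - 17877)/(J(154, -76) + Y) = ((202 + 2*90²) - 17877)/(-1/60 - 5331) = ((202 + 2*8100) - 17877)/(-319861/60) = ((202 + 16200) - 17877)*(-60/319861) = (16402 - 17877)*(-60/319861) = -1475*(-60/319861) = 88500/319861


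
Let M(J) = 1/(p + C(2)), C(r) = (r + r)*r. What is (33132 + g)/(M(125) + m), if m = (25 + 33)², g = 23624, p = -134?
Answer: 7151256/423863 ≈ 16.872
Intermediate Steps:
C(r) = 2*r² (C(r) = (2*r)*r = 2*r²)
m = 3364 (m = 58² = 3364)
M(J) = -1/126 (M(J) = 1/(-134 + 2*2²) = 1/(-134 + 2*4) = 1/(-134 + 8) = 1/(-126) = -1/126)
(33132 + g)/(M(125) + m) = (33132 + 23624)/(-1/126 + 3364) = 56756/(423863/126) = 56756*(126/423863) = 7151256/423863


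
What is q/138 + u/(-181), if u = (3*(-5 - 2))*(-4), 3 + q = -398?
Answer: -84173/24978 ≈ -3.3699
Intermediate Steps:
q = -401 (q = -3 - 398 = -401)
u = 84 (u = (3*(-7))*(-4) = -21*(-4) = 84)
q/138 + u/(-181) = -401/138 + 84/(-181) = -401*1/138 + 84*(-1/181) = -401/138 - 84/181 = -84173/24978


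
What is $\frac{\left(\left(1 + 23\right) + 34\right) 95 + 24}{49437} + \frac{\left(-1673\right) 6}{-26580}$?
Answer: $\frac{107223721}{219005910} \approx 0.48959$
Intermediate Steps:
$\frac{\left(\left(1 + 23\right) + 34\right) 95 + 24}{49437} + \frac{\left(-1673\right) 6}{-26580} = \left(\left(24 + 34\right) 95 + 24\right) \frac{1}{49437} - - \frac{1673}{4430} = \left(58 \cdot 95 + 24\right) \frac{1}{49437} + \frac{1673}{4430} = \left(5510 + 24\right) \frac{1}{49437} + \frac{1673}{4430} = 5534 \cdot \frac{1}{49437} + \frac{1673}{4430} = \frac{5534}{49437} + \frac{1673}{4430} = \frac{107223721}{219005910}$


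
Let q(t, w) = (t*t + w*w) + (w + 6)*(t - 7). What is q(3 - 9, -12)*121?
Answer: 31218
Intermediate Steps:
q(t, w) = t² + w² + (-7 + t)*(6 + w) (q(t, w) = (t² + w²) + (6 + w)*(-7 + t) = (t² + w²) + (-7 + t)*(6 + w) = t² + w² + (-7 + t)*(6 + w))
q(3 - 9, -12)*121 = (-42 + (3 - 9)² + (-12)² - 7*(-12) + 6*(3 - 9) + (3 - 9)*(-12))*121 = (-42 + (-6)² + 144 + 84 + 6*(-6) - 6*(-12))*121 = (-42 + 36 + 144 + 84 - 36 + 72)*121 = 258*121 = 31218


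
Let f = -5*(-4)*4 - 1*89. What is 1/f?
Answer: -⅑ ≈ -0.11111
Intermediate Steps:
f = -9 (f = 20*4 - 89 = 80 - 89 = -9)
1/f = 1/(-9) = -⅑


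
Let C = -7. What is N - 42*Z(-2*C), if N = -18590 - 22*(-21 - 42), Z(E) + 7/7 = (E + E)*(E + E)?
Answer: -50090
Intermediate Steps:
Z(E) = -1 + 4*E**2 (Z(E) = -1 + (E + E)*(E + E) = -1 + (2*E)*(2*E) = -1 + 4*E**2)
N = -17204 (N = -18590 - 22*(-63) = -18590 - 1*(-1386) = -18590 + 1386 = -17204)
N - 42*Z(-2*C) = -17204 - 42*(-1 + 4*(-2*(-7))**2) = -17204 - 42*(-1 + 4*14**2) = -17204 - 42*(-1 + 4*196) = -17204 - 42*(-1 + 784) = -17204 - 42*783 = -17204 - 32886 = -50090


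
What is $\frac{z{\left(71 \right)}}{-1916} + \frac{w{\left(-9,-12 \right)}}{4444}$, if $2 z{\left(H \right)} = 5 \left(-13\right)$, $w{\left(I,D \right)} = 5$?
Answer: $\frac{77005}{4257352} \approx 0.018088$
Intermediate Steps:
$z{\left(H \right)} = - \frac{65}{2}$ ($z{\left(H \right)} = \frac{5 \left(-13\right)}{2} = \frac{1}{2} \left(-65\right) = - \frac{65}{2}$)
$\frac{z{\left(71 \right)}}{-1916} + \frac{w{\left(-9,-12 \right)}}{4444} = - \frac{65}{2 \left(-1916\right)} + \frac{5}{4444} = \left(- \frac{65}{2}\right) \left(- \frac{1}{1916}\right) + 5 \cdot \frac{1}{4444} = \frac{65}{3832} + \frac{5}{4444} = \frac{77005}{4257352}$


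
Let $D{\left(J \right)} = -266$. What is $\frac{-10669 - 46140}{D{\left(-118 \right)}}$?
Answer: $\frac{56809}{266} \approx 213.57$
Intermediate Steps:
$\frac{-10669 - 46140}{D{\left(-118 \right)}} = \frac{-10669 - 46140}{-266} = \left(-56809\right) \left(- \frac{1}{266}\right) = \frac{56809}{266}$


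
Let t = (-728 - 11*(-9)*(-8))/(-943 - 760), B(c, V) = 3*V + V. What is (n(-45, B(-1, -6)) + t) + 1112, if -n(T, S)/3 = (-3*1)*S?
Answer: 1527408/1703 ≈ 896.89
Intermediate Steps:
B(c, V) = 4*V
n(T, S) = 9*S (n(T, S) = -3*(-3*1)*S = -(-9)*S = 9*S)
t = 1520/1703 (t = (-728 + 99*(-8))/(-1703) = (-728 - 792)*(-1/1703) = -1520*(-1/1703) = 1520/1703 ≈ 0.89254)
(n(-45, B(-1, -6)) + t) + 1112 = (9*(4*(-6)) + 1520/1703) + 1112 = (9*(-24) + 1520/1703) + 1112 = (-216 + 1520/1703) + 1112 = -366328/1703 + 1112 = 1527408/1703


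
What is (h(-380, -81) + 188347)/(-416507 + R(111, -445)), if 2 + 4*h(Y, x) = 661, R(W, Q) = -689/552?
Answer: -104058486/229912553 ≈ -0.45260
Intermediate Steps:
R(W, Q) = -689/552 (R(W, Q) = -689*1/552 = -689/552)
h(Y, x) = 659/4 (h(Y, x) = -½ + (¼)*661 = -½ + 661/4 = 659/4)
(h(-380, -81) + 188347)/(-416507 + R(111, -445)) = (659/4 + 188347)/(-416507 - 689/552) = 754047/(4*(-229912553/552)) = (754047/4)*(-552/229912553) = -104058486/229912553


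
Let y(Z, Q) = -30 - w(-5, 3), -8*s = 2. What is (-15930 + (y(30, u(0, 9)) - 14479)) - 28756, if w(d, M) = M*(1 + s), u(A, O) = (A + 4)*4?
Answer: -236789/4 ≈ -59197.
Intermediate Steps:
s = -¼ (s = -⅛*2 = -¼ ≈ -0.25000)
u(A, O) = 16 + 4*A (u(A, O) = (4 + A)*4 = 16 + 4*A)
w(d, M) = 3*M/4 (w(d, M) = M*(1 - ¼) = M*(¾) = 3*M/4)
y(Z, Q) = -129/4 (y(Z, Q) = -30 - 3*3/4 = -30 - 1*9/4 = -30 - 9/4 = -129/4)
(-15930 + (y(30, u(0, 9)) - 14479)) - 28756 = (-15930 + (-129/4 - 14479)) - 28756 = (-15930 - 58045/4) - 28756 = -121765/4 - 28756 = -236789/4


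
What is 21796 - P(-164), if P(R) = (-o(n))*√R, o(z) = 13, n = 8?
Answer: 21796 + 26*I*√41 ≈ 21796.0 + 166.48*I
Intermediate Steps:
P(R) = -13*√R (P(R) = (-1*13)*√R = -13*√R)
21796 - P(-164) = 21796 - (-13)*√(-164) = 21796 - (-13)*2*I*√41 = 21796 - (-26)*I*√41 = 21796 + 26*I*√41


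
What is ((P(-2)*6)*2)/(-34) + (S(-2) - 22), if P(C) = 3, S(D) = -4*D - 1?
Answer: -273/17 ≈ -16.059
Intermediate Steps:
S(D) = -1 - 4*D
((P(-2)*6)*2)/(-34) + (S(-2) - 22) = ((3*6)*2)/(-34) + ((-1 - 4*(-2)) - 22) = -9*2/17 + ((-1 + 8) - 22) = -1/34*36 + (7 - 22) = -18/17 - 15 = -273/17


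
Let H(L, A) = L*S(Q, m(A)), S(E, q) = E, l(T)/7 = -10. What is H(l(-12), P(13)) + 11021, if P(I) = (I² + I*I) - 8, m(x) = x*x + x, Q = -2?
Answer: 11161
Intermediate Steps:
l(T) = -70 (l(T) = 7*(-10) = -70)
m(x) = x + x² (m(x) = x² + x = x + x²)
P(I) = -8 + 2*I² (P(I) = (I² + I²) - 8 = 2*I² - 8 = -8 + 2*I²)
H(L, A) = -2*L (H(L, A) = L*(-2) = -2*L)
H(l(-12), P(13)) + 11021 = -2*(-70) + 11021 = 140 + 11021 = 11161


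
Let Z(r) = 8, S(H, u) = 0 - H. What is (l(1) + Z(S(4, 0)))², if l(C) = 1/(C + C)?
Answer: 289/4 ≈ 72.250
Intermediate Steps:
S(H, u) = -H
l(C) = 1/(2*C)
(l(1) + Z(S(4, 0)))² = ((½)/1 + 8)² = ((½)*1 + 8)² = (½ + 8)² = (17/2)² = 289/4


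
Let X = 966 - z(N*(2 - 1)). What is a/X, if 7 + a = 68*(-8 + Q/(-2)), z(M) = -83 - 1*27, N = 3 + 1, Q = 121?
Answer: -4665/1076 ≈ -4.3355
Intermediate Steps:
N = 4
z(M) = -110 (z(M) = -83 - 27 = -110)
a = -4665 (a = -7 + 68*(-8 + 121/(-2)) = -7 + 68*(-8 + 121*(-½)) = -7 + 68*(-8 - 121/2) = -7 + 68*(-137/2) = -7 - 4658 = -4665)
X = 1076 (X = 966 - 1*(-110) = 966 + 110 = 1076)
a/X = -4665/1076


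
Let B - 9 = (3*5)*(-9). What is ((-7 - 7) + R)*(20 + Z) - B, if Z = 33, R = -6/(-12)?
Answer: -1179/2 ≈ -589.50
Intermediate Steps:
R = 1/2 (R = -6*(-1/12) = 1/2 ≈ 0.50000)
B = -126 (B = 9 + (3*5)*(-9) = 9 + 15*(-9) = 9 - 135 = -126)
((-7 - 7) + R)*(20 + Z) - B = ((-7 - 7) + 1/2)*(20 + 33) - 1*(-126) = (-14 + 1/2)*53 + 126 = -27/2*53 + 126 = -1431/2 + 126 = -1179/2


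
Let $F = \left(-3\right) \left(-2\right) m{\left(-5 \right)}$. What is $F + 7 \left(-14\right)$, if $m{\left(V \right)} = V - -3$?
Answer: $-110$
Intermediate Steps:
$m{\left(V \right)} = 3 + V$ ($m{\left(V \right)} = V + 3 = 3 + V$)
$F = -12$ ($F = \left(-3\right) \left(-2\right) \left(3 - 5\right) = 6 \left(-2\right) = -12$)
$F + 7 \left(-14\right) = -12 + 7 \left(-14\right) = -12 - 98 = -110$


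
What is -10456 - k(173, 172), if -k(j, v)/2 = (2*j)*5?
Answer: -6996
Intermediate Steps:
k(j, v) = -20*j (k(j, v) = -2*2*j*5 = -20*j)
-10456 - k(173, 172) = -10456 - (-20)*173 = -10456 - 1*(-3460) = -10456 + 3460 = -6996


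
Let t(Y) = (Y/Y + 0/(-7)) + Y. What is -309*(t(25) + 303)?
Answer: -101661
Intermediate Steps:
t(Y) = 1 + Y (t(Y) = (1 + 0*(-1/7)) + Y = (1 + 0) + Y = 1 + Y)
-309*(t(25) + 303) = -309*((1 + 25) + 303) = -309*(26 + 303) = -309*329 = -101661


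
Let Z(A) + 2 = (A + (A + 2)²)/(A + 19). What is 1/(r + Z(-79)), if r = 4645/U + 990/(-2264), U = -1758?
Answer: -995028/102069461 ≈ -0.0097485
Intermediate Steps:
Z(A) = -2 + (A + (2 + A)²)/(19 + A) (Z(A) = -2 + (A + (A + 2)²)/(A + 19) = -2 + (A + (2 + A)²)/(19 + A))
r = -3064175/995028 (r = 4645/(-1758) + 990/(-2264) = 4645*(-1/1758) + 990*(-1/2264) = -4645/1758 - 495/1132 = -3064175/995028 ≈ -3.0795)
1/(r + Z(-79)) = 1/(-3064175/995028 + (-38 + (2 - 79)² - 1*(-79))/(19 - 79)) = 1/(-3064175/995028 + (-38 + (-77)² + 79)/(-60)) = 1/(-3064175/995028 - (-38 + 5929 + 79)/60) = 1/(-3064175/995028 - 1/60*5970) = 1/(-3064175/995028 - 199/2) = 1/(-102069461/995028) = -995028/102069461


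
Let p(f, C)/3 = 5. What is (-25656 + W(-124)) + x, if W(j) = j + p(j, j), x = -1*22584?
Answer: -48349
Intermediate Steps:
p(f, C) = 15 (p(f, C) = 3*5 = 15)
x = -22584
W(j) = 15 + j (W(j) = j + 15 = 15 + j)
(-25656 + W(-124)) + x = (-25656 + (15 - 124)) - 22584 = (-25656 - 109) - 22584 = -25765 - 22584 = -48349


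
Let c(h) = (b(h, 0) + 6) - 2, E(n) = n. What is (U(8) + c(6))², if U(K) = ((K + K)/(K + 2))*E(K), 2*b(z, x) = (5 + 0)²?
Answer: 85849/100 ≈ 858.49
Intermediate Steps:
b(z, x) = 25/2 (b(z, x) = (5 + 0)²/2 = (½)*5² = (½)*25 = 25/2)
U(K) = 2*K²/(2 + K) (U(K) = ((K + K)/(K + 2))*K = ((2*K)/(2 + K))*K = (2*K/(2 + K))*K = 2*K²/(2 + K))
c(h) = 33/2 (c(h) = (25/2 + 6) - 2 = 37/2 - 2 = 33/2)
(U(8) + c(6))² = (2*8²/(2 + 8) + 33/2)² = (2*64/10 + 33/2)² = (2*64*(⅒) + 33/2)² = (64/5 + 33/2)² = (293/10)² = 85849/100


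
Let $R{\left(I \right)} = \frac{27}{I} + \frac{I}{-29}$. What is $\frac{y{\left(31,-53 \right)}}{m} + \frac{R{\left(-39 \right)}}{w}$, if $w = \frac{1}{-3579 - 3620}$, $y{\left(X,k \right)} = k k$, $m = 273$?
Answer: $- \frac{37108573}{7917} \approx -4687.2$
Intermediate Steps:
$y{\left(X,k \right)} = k^{2}$
$w = - \frac{1}{7199}$ ($w = \frac{1}{-7199} = - \frac{1}{7199} \approx -0.00013891$)
$R{\left(I \right)} = \frac{27}{I} - \frac{I}{29}$ ($R{\left(I \right)} = \frac{27}{I} + I \left(- \frac{1}{29}\right) = \frac{27}{I} - \frac{I}{29}$)
$\frac{y{\left(31,-53 \right)}}{m} + \frac{R{\left(-39 \right)}}{w} = \frac{\left(-53\right)^{2}}{273} + \frac{\frac{27}{-39} - - \frac{39}{29}}{- \frac{1}{7199}} = 2809 \cdot \frac{1}{273} + \left(27 \left(- \frac{1}{39}\right) + \frac{39}{29}\right) \left(-7199\right) = \frac{2809}{273} + \left(- \frac{9}{13} + \frac{39}{29}\right) \left(-7199\right) = \frac{2809}{273} + \frac{246}{377} \left(-7199\right) = \frac{2809}{273} - \frac{1770954}{377} = - \frac{37108573}{7917}$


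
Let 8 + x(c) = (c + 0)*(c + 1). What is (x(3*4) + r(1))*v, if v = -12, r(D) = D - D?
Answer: -1776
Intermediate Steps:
r(D) = 0
x(c) = -8 + c*(1 + c) (x(c) = -8 + (c + 0)*(c + 1) = -8 + c*(1 + c))
(x(3*4) + r(1))*v = ((-8 + 3*4 + (3*4)²) + 0)*(-12) = ((-8 + 12 + 12²) + 0)*(-12) = ((-8 + 12 + 144) + 0)*(-12) = (148 + 0)*(-12) = 148*(-12) = -1776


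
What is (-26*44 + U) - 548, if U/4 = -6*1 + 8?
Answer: -1684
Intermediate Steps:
U = 8 (U = 4*(-6*1 + 8) = 4*(-6 + 8) = 4*2 = 8)
(-26*44 + U) - 548 = (-26*44 + 8) - 548 = (-1144 + 8) - 548 = -1136 - 548 = -1684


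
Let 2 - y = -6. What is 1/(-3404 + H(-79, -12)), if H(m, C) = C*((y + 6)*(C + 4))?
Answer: -1/2060 ≈ -0.00048544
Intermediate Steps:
y = 8 (y = 2 - 1*(-6) = 2 + 6 = 8)
H(m, C) = C*(56 + 14*C) (H(m, C) = C*((8 + 6)*(C + 4)) = C*(14*(4 + C)) = C*(56 + 14*C))
1/(-3404 + H(-79, -12)) = 1/(-3404 + 14*(-12)*(4 - 12)) = 1/(-3404 + 14*(-12)*(-8)) = 1/(-3404 + 1344) = 1/(-2060) = -1/2060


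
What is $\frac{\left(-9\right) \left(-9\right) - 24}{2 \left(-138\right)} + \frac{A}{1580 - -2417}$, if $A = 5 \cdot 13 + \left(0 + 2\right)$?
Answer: $- \frac{69779}{367724} \approx -0.18976$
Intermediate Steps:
$A = 67$ ($A = 65 + 2 = 67$)
$\frac{\left(-9\right) \left(-9\right) - 24}{2 \left(-138\right)} + \frac{A}{1580 - -2417} = \frac{\left(-9\right) \left(-9\right) - 24}{2 \left(-138\right)} + \frac{67}{1580 - -2417} = \frac{81 - 24}{-276} + \frac{67}{1580 + 2417} = 57 \left(- \frac{1}{276}\right) + \frac{67}{3997} = - \frac{19}{92} + 67 \cdot \frac{1}{3997} = - \frac{19}{92} + \frac{67}{3997} = - \frac{69779}{367724}$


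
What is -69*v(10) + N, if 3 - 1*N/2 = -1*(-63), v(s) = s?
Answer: -810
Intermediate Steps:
N = -120 (N = 6 - (-2)*(-63) = 6 - 2*63 = 6 - 126 = -120)
-69*v(10) + N = -69*10 - 120 = -690 - 120 = -810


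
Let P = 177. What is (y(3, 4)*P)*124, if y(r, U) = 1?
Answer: 21948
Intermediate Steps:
(y(3, 4)*P)*124 = (1*177)*124 = 177*124 = 21948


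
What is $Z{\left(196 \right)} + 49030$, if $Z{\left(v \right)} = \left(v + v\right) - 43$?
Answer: $49379$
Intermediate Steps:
$Z{\left(v \right)} = -43 + 2 v$ ($Z{\left(v \right)} = 2 v - 43 = -43 + 2 v$)
$Z{\left(196 \right)} + 49030 = \left(-43 + 2 \cdot 196\right) + 49030 = \left(-43 + 392\right) + 49030 = 349 + 49030 = 49379$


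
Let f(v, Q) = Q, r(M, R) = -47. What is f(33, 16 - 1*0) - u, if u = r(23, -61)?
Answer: 63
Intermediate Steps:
u = -47
f(33, 16 - 1*0) - u = (16 - 1*0) - 1*(-47) = (16 + 0) + 47 = 16 + 47 = 63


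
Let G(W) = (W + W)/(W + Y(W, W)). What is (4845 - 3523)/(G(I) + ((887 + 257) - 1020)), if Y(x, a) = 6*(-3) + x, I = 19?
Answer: 13220/1259 ≈ 10.500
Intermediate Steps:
Y(x, a) = -18 + x
G(W) = 2*W/(-18 + 2*W) (G(W) = (W + W)/(W + (-18 + W)) = (2*W)/(-18 + 2*W) = 2*W/(-18 + 2*W))
(4845 - 3523)/(G(I) + ((887 + 257) - 1020)) = (4845 - 3523)/(19/(-9 + 19) + ((887 + 257) - 1020)) = 1322/(19/10 + (1144 - 1020)) = 1322/(19*(⅒) + 124) = 1322/(19/10 + 124) = 1322/(1259/10) = 1322*(10/1259) = 13220/1259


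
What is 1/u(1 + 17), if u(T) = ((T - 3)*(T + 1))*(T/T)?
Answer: 1/285 ≈ 0.0035088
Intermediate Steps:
u(T) = (1 + T)*(-3 + T) (u(T) = ((-3 + T)*(1 + T))*1 = ((1 + T)*(-3 + T))*1 = (1 + T)*(-3 + T))
1/u(1 + 17) = 1/(-3 + (1 + 17)² - 2*(1 + 17)) = 1/(-3 + 18² - 2*18) = 1/(-3 + 324 - 36) = 1/285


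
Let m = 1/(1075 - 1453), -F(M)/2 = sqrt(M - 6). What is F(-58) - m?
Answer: 1/378 - 16*I ≈ 0.0026455 - 16.0*I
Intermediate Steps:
F(M) = -2*sqrt(-6 + M) (F(M) = -2*sqrt(M - 6) = -2*sqrt(-6 + M))
m = -1/378 (m = 1/(-378) = -1/378 ≈ -0.0026455)
F(-58) - m = -2*sqrt(-6 - 58) - 1*(-1/378) = -16*I + 1/378 = 1/378 - 16*I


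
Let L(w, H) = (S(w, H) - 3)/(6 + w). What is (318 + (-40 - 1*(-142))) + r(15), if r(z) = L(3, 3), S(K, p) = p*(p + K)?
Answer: 1265/3 ≈ 421.67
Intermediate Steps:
S(K, p) = p*(K + p)
L(w, H) = (-3 + H*(H + w))/(6 + w) (L(w, H) = (H*(w + H) - 3)/(6 + w) = (H*(H + w) - 3)/(6 + w) = (-3 + H*(H + w))/(6 + w))
r(z) = 5/3 (r(z) = (-3 + 3*(3 + 3))/(6 + 3) = (-3 + 3*6)/9 = (-3 + 18)/9 = (⅑)*15 = 5/3)
(318 + (-40 - 1*(-142))) + r(15) = (318 + (-40 - 1*(-142))) + 5/3 = (318 + (-40 + 142)) + 5/3 = (318 + 102) + 5/3 = 420 + 5/3 = 1265/3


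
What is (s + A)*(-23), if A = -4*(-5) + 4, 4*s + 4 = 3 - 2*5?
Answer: -1955/4 ≈ -488.75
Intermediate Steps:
s = -11/4 (s = -1 + (3 - 2*5)/4 = -1 + (3 - 10)/4 = -1 + (¼)*(-7) = -1 - 7/4 = -11/4 ≈ -2.7500)
A = 24 (A = 20 + 4 = 24)
(s + A)*(-23) = (-11/4 + 24)*(-23) = (85/4)*(-23) = -1955/4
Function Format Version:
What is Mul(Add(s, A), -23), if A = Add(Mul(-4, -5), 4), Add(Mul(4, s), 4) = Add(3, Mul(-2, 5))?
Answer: Rational(-1955, 4) ≈ -488.75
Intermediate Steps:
s = Rational(-11, 4) (s = Add(-1, Mul(Rational(1, 4), Add(3, Mul(-2, 5)))) = Add(-1, Mul(Rational(1, 4), Add(3, -10))) = Add(-1, Mul(Rational(1, 4), -7)) = Add(-1, Rational(-7, 4)) = Rational(-11, 4) ≈ -2.7500)
A = 24 (A = Add(20, 4) = 24)
Mul(Add(s, A), -23) = Mul(Add(Rational(-11, 4), 24), -23) = Mul(Rational(85, 4), -23) = Rational(-1955, 4)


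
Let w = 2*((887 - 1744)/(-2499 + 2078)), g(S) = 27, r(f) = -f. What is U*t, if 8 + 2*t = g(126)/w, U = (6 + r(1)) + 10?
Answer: -35175/3428 ≈ -10.261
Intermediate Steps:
w = 1714/421 (w = 2*(-857/(-421)) = 2*(-857*(-1/421)) = 2*(857/421) = 1714/421 ≈ 4.0713)
U = 15 (U = (6 - 1*1) + 10 = (6 - 1) + 10 = 5 + 10 = 15)
t = -2345/3428 (t = -4 + (27/(1714/421))/2 = -4 + (27*(421/1714))/2 = -4 + (1/2)*(11367/1714) = -4 + 11367/3428 = -2345/3428 ≈ -0.68407)
U*t = 15*(-2345/3428) = -35175/3428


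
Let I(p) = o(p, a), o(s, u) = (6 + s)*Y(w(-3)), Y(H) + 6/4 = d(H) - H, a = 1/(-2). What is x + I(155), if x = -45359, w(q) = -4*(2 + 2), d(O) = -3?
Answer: -87015/2 ≈ -43508.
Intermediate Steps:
a = -1/2 (a = 1*(-1/2) = -1/2 ≈ -0.50000)
w(q) = -16 (w(q) = -4*4 = -16)
Y(H) = -9/2 - H (Y(H) = -3/2 + (-3 - H) = -9/2 - H)
o(s, u) = 69 + 23*s/2 (o(s, u) = (6 + s)*(-9/2 - 1*(-16)) = (6 + s)*(-9/2 + 16) = (6 + s)*(23/2) = 69 + 23*s/2)
I(p) = 69 + 23*p/2
x + I(155) = -45359 + (69 + (23/2)*155) = -45359 + (69 + 3565/2) = -45359 + 3703/2 = -87015/2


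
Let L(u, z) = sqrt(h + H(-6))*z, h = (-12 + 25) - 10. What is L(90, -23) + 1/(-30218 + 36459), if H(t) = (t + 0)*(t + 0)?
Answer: 1/6241 - 23*sqrt(39) ≈ -143.63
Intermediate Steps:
H(t) = t**2 (H(t) = t*t = t**2)
h = 3 (h = 13 - 10 = 3)
L(u, z) = z*sqrt(39) (L(u, z) = sqrt(3 + (-6)**2)*z = sqrt(3 + 36)*z = sqrt(39)*z = z*sqrt(39))
L(90, -23) + 1/(-30218 + 36459) = -23*sqrt(39) + 1/(-30218 + 36459) = -23*sqrt(39) + 1/6241 = 1/6241 - 23*sqrt(39)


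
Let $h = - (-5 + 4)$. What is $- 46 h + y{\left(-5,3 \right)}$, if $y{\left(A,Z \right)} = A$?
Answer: $-51$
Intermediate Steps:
$h = 1$ ($h = \left(-1\right) \left(-1\right) = 1$)
$- 46 h + y{\left(-5,3 \right)} = \left(-46\right) 1 - 5 = -46 - 5 = -51$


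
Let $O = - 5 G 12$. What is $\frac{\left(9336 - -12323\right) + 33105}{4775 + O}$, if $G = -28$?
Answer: $\frac{54764}{6455} \approx 8.484$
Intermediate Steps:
$O = 1680$ ($O = \left(-5\right) \left(-28\right) 12 = 140 \cdot 12 = 1680$)
$\frac{\left(9336 - -12323\right) + 33105}{4775 + O} = \frac{\left(9336 - -12323\right) + 33105}{4775 + 1680} = \frac{\left(9336 + 12323\right) + 33105}{6455} = \left(21659 + 33105\right) \frac{1}{6455} = 54764 \cdot \frac{1}{6455} = \frac{54764}{6455}$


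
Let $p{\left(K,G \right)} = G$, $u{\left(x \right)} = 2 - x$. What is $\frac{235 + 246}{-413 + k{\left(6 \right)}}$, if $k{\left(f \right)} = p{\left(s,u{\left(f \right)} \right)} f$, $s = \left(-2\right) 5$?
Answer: $- \frac{481}{437} \approx -1.1007$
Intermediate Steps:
$s = -10$
$k{\left(f \right)} = f \left(2 - f\right)$ ($k{\left(f \right)} = \left(2 - f\right) f = f \left(2 - f\right)$)
$\frac{235 + 246}{-413 + k{\left(6 \right)}} = \frac{235 + 246}{-413 + 6 \left(2 - 6\right)} = \frac{481}{-413 + 6 \left(2 - 6\right)} = \frac{481}{-413 + 6 \left(-4\right)} = \frac{481}{-413 - 24} = \frac{481}{-437} = 481 \left(- \frac{1}{437}\right) = - \frac{481}{437}$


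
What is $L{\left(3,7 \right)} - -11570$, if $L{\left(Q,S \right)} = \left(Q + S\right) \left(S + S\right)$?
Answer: $11710$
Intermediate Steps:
$L{\left(Q,S \right)} = 2 S \left(Q + S\right)$ ($L{\left(Q,S \right)} = \left(Q + S\right) 2 S = 2 S \left(Q + S\right)$)
$L{\left(3,7 \right)} - -11570 = 2 \cdot 7 \left(3 + 7\right) - -11570 = 2 \cdot 7 \cdot 10 + 11570 = 140 + 11570 = 11710$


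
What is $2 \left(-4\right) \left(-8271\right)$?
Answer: $66168$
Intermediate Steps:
$2 \left(-4\right) \left(-8271\right) = \left(-8\right) \left(-8271\right) = 66168$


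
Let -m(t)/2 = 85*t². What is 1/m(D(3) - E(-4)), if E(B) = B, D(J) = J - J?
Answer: -1/2720 ≈ -0.00036765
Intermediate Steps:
D(J) = 0
m(t) = -170*t²
1/m(D(3) - E(-4)) = 1/(-170*(0 - 1*(-4))²) = 1/(-170*(0 + 4)²) = 1/(-170*4²) = 1/(-170*16) = 1/(-2720) = -1/2720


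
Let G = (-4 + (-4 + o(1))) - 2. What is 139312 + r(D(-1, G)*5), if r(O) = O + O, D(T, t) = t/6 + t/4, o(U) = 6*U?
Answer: 417886/3 ≈ 1.3930e+5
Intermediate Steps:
G = -4 (G = (-4 + (-4 + 6*1)) - 2 = (-4 + (-4 + 6)) - 2 = (-4 + 2) - 2 = -2 - 2 = -4)
D(T, t) = 5*t/12 (D(T, t) = t*(⅙) + t*(¼) = t/6 + t/4 = 5*t/12)
r(O) = 2*O
139312 + r(D(-1, G)*5) = 139312 + 2*(((5/12)*(-4))*5) = 139312 + 2*(-5/3*5) = 139312 + 2*(-25/3) = 139312 - 50/3 = 417886/3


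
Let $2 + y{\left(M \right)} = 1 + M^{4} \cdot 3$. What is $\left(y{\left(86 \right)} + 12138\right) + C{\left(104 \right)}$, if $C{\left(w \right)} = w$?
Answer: $164114689$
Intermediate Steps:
$y{\left(M \right)} = -1 + 3 M^{4}$ ($y{\left(M \right)} = -2 + \left(1 + M^{4} \cdot 3\right) = -2 + \left(1 + 3 M^{4}\right) = -1 + 3 M^{4}$)
$\left(y{\left(86 \right)} + 12138\right) + C{\left(104 \right)} = \left(\left(-1 + 3 \cdot 86^{4}\right) + 12138\right) + 104 = \left(\left(-1 + 3 \cdot 54700816\right) + 12138\right) + 104 = \left(\left(-1 + 164102448\right) + 12138\right) + 104 = \left(164102447 + 12138\right) + 104 = 164114585 + 104 = 164114689$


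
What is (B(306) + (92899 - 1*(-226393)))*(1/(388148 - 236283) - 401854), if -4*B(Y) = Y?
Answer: -38961884695714579/303730 ≈ -1.2828e+11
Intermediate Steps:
B(Y) = -Y/4
(B(306) + (92899 - 1*(-226393)))*(1/(388148 - 236283) - 401854) = (-1/4*306 + (92899 - 1*(-226393)))*(1/(388148 - 236283) - 401854) = (-153/2 + (92899 + 226393))*(1/151865 - 401854) = (-153/2 + 319292)*(1/151865 - 401854) = (638431/2)*(-61027557709/151865) = -38961884695714579/303730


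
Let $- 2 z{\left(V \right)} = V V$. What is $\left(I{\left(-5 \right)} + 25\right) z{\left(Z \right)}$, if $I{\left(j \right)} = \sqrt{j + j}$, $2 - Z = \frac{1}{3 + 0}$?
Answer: $- \frac{625}{18} - \frac{25 i \sqrt{10}}{18} \approx -34.722 - 4.3921 i$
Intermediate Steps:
$Z = \frac{5}{3}$ ($Z = 2 - \frac{1}{3 + 0} = 2 - \frac{1}{3} = \frac{5}{3} \approx 1.6667$)
$z{\left(V \right)} = - \frac{V^{2}}{2}$ ($z{\left(V \right)} = - \frac{V V}{2} = - \frac{V^{2}}{2}$)
$I{\left(j \right)} = \sqrt{2} \sqrt{j}$ ($I{\left(j \right)} = \sqrt{2 j} = \sqrt{2} \sqrt{j}$)
$\left(I{\left(-5 \right)} + 25\right) z{\left(Z \right)} = \left(\sqrt{2} \sqrt{-5} + 25\right) \left(- \frac{\left(\frac{5}{3}\right)^{2}}{2}\right) = \left(\sqrt{2} i \sqrt{5} + 25\right) \left(\left(- \frac{1}{2}\right) \frac{25}{9}\right) = \left(i \sqrt{10} + 25\right) \left(- \frac{25}{18}\right) = \left(25 + i \sqrt{10}\right) \left(- \frac{25}{18}\right) = - \frac{625}{18} - \frac{25 i \sqrt{10}}{18}$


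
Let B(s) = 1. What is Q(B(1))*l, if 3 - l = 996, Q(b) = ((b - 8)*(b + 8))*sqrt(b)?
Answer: 62559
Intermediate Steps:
Q(b) = sqrt(b)*(-8 + b)*(8 + b) (Q(b) = ((-8 + b)*(8 + b))*sqrt(b) = sqrt(b)*(-8 + b)*(8 + b))
l = -993 (l = 3 - 1*996 = 3 - 996 = -993)
Q(B(1))*l = (sqrt(1)*(-64 + 1**2))*(-993) = (1*(-64 + 1))*(-993) = (1*(-63))*(-993) = -63*(-993) = 62559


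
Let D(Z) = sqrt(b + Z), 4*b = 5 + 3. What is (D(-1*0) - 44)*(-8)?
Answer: 352 - 8*sqrt(2) ≈ 340.69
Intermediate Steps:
b = 2 (b = (5 + 3)/4 = (1/4)*8 = 2)
D(Z) = sqrt(2 + Z)
(D(-1*0) - 44)*(-8) = (sqrt(2 - 1*0) - 44)*(-8) = (sqrt(2 + 0) - 44)*(-8) = (sqrt(2) - 44)*(-8) = (-44 + sqrt(2))*(-8) = 352 - 8*sqrt(2)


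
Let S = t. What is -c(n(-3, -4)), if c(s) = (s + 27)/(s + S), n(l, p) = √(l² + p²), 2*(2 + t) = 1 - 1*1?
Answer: -32/3 ≈ -10.667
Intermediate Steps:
t = -2 (t = -2 + (1 - 1*1)/2 = -2 + (1 - 1)/2 = -2 + (½)*0 = -2 + 0 = -2)
S = -2
c(s) = (27 + s)/(-2 + s) (c(s) = (s + 27)/(s - 2) = (27 + s)/(-2 + s))
-c(n(-3, -4)) = -(27 + √((-3)² + (-4)²))/(-2 + √((-3)² + (-4)²)) = -(27 + √(9 + 16))/(-2 + √(9 + 16)) = -(27 + √25)/(-2 + √25) = -(27 + 5)/(-2 + 5) = -32/3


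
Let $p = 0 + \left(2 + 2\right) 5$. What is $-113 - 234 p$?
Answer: $-4793$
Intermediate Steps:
$p = 20$ ($p = 0 + 4 \cdot 5 = 0 + 20 = 20$)
$-113 - 234 p = -113 - 4680 = -4793$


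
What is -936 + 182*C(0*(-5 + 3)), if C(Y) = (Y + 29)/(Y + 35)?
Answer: -3926/5 ≈ -785.20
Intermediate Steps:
C(Y) = (29 + Y)/(35 + Y)
-936 + 182*C(0*(-5 + 3)) = -936 + 182*((29 + 0*(-5 + 3))/(35 + 0*(-5 + 3))) = -936 + 182*((29 + 0*(-2))/(35 + 0*(-2))) = -936 + 182*((29 + 0)/(35 + 0)) = -936 + 182*(29/35) = -936 + 754/5 = -3926/5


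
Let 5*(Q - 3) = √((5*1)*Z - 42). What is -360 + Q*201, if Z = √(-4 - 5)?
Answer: 243 + 201*√(-42 + 15*I)/5 ≈ 288.82 + 264.52*I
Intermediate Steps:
Z = 3*I (Z = √(-9) = 3*I ≈ 3.0*I)
Q = 3 + √(-42 + 15*I)/5 (Q = 3 + √((5*1)*(3*I) - 42)/5 = 3 + √(5*(3*I) - 42)/5 = 3 + √(15*I - 42)/5 = 3 + √(-42 + 15*I)/5 ≈ 3.228 + 1.316*I)
-360 + Q*201 = -360 + (3 + √(-42 + 15*I)/5)*201 = -360 + (603 + 201*√(-42 + 15*I)/5) = 243 + 201*√(-42 + 15*I)/5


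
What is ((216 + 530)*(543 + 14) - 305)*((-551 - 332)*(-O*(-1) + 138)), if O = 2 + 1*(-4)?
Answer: -49862579096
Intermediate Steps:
O = -2 (O = 2 - 4 = -2)
((216 + 530)*(543 + 14) - 305)*((-551 - 332)*(-O*(-1) + 138)) = ((216 + 530)*(543 + 14) - 305)*((-551 - 332)*(-1*(-2)*(-1) + 138)) = (746*557 - 305)*(-883*(2*(-1) + 138)) = (415522 - 305)*(-883*(-2 + 138)) = 415217*(-883*136) = 415217*(-120088) = -49862579096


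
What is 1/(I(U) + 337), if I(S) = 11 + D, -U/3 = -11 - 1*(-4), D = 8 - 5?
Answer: 1/351 ≈ 0.0028490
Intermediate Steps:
D = 3
U = 21 (U = -3*(-11 - 1*(-4)) = -3*(-11 + 4) = -3*(-7) = 21)
I(S) = 14 (I(S) = 11 + 3 = 14)
1/(I(U) + 337) = 1/(14 + 337) = 1/351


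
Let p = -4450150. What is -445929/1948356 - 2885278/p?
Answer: 606182960603/1445079408900 ≈ 0.41948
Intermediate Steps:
-445929/1948356 - 2885278/p = -445929/1948356 - 2885278/(-4450150) = -445929*1/1948356 - 2885278*(-1/4450150) = -148643/649452 + 1442639/2225075 = 606182960603/1445079408900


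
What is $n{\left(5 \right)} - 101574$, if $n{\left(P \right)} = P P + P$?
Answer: $-101544$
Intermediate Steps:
$n{\left(P \right)} = P + P^{2}$ ($n{\left(P \right)} = P^{2} + P = P + P^{2}$)
$n{\left(5 \right)} - 101574 = 5 \left(1 + 5\right) - 101574 = 5 \cdot 6 - 101574 = 30 - 101574 = -101544$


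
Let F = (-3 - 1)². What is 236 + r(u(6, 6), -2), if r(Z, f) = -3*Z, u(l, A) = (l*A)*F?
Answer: -1492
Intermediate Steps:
F = 16 (F = (-4)² = 16)
u(l, A) = 16*A*l (u(l, A) = (l*A)*16 = (A*l)*16 = 16*A*l)
236 + r(u(6, 6), -2) = 236 - 48*6*6 = 236 - 3*576 = 236 - 1728 = -1492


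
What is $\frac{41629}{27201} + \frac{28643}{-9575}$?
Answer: $- \frac{380520568}{260449575} \approx -1.461$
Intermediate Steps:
$\frac{41629}{27201} + \frac{28643}{-9575} = 41629 \cdot \frac{1}{27201} + 28643 \left(- \frac{1}{9575}\right) = \frac{41629}{27201} - \frac{28643}{9575} = - \frac{380520568}{260449575}$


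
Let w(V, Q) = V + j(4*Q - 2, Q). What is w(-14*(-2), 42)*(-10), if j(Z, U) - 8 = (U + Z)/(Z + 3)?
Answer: -4840/13 ≈ -372.31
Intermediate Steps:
j(Z, U) = 8 + (U + Z)/(3 + Z) (j(Z, U) = 8 + (U + Z)/(Z + 3) = 8 + (U + Z)/(3 + Z))
w(V, Q) = V + (6 + 37*Q)/(1 + 4*Q) (w(V, Q) = V + (24 + Q + 9*(4*Q - 2))/(3 + (4*Q - 2)) = V + (24 + Q + 9*(-2 + 4*Q))/(3 + (-2 + 4*Q)) = V + (24 + Q + (-18 + 36*Q))/(1 + 4*Q) = V + (6 + 37*Q)/(1 + 4*Q))
w(-14*(-2), 42)*(-10) = ((6 + 37*42 + (-14*(-2))*(1 + 4*42))/(1 + 4*42))*(-10) = ((6 + 1554 + 28*(1 + 168))/(1 + 168))*(-10) = ((6 + 1554 + 28*169)/169)*(-10) = ((6 + 1554 + 4732)/169)*(-10) = ((1/169)*6292)*(-10) = (484/13)*(-10) = -4840/13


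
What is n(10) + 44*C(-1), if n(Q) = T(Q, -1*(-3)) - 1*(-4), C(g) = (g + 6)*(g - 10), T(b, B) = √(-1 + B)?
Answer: -2416 + √2 ≈ -2414.6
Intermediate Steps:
C(g) = (-10 + g)*(6 + g) (C(g) = (6 + g)*(-10 + g) = (-10 + g)*(6 + g))
n(Q) = 4 + √2 (n(Q) = √(-1 - 1*(-3)) - 1*(-4) = √(-1 + 3) + 4 = √2 + 4 = 4 + √2)
n(10) + 44*C(-1) = (4 + √2) + 44*(-60 + (-1)² - 4*(-1)) = (4 + √2) + 44*(-60 + 1 + 4) = (4 + √2) + 44*(-55) = (4 + √2) - 2420 = -2416 + √2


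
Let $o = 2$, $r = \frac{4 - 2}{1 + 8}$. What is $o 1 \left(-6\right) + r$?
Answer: $- \frac{106}{9} \approx -11.778$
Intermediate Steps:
$r = \frac{2}{9} \approx 0.22222$
$o 1 \left(-6\right) + r = 2 \cdot 1 \left(-6\right) + \frac{2}{9} = 2 \left(-6\right) + \frac{2}{9} = -12 + \frac{2}{9} = - \frac{106}{9}$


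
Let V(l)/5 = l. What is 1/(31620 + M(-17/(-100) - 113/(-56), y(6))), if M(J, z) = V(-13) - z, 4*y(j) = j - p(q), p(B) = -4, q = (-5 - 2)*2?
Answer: 2/63105 ≈ 3.1693e-5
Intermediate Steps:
V(l) = 5*l
q = -14 (q = -7*2 = -14)
y(j) = 1 + j/4 (y(j) = (j - 1*(-4))/4 = (j + 4)/4 = (4 + j)/4 = 1 + j/4)
M(J, z) = -65 - z (M(J, z) = 5*(-13) - z = -65 - z)
1/(31620 + M(-17/(-100) - 113/(-56), y(6))) = 1/(31620 + (-65 - (1 + (¼)*6))) = 1/(31620 + (-65 - (1 + 3/2))) = 1/(31620 + (-65 - 1*5/2)) = 1/(31620 + (-65 - 5/2)) = 1/(31620 - 135/2) = 1/(63105/2) = 2/63105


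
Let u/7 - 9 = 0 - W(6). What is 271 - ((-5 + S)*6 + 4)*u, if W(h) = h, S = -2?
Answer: 1069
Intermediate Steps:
u = 21 (u = 63 + 7*(0 - 1*6) = 63 + 7*(0 - 6) = 63 + 7*(-6) = 63 - 42 = 21)
271 - ((-5 + S)*6 + 4)*u = 271 - ((-5 - 2)*6 + 4)*21 = 271 - (-7*6 + 4)*21 = 271 - (-42 + 4)*21 = 271 - (-38)*21 = 271 - 1*(-798) = 271 + 798 = 1069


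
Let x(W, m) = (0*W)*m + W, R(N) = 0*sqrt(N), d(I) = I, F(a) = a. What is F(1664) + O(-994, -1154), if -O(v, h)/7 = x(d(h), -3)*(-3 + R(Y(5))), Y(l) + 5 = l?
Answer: -22570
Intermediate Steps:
Y(l) = -5 + l
R(N) = 0
x(W, m) = W (x(W, m) = 0*m + W = 0 + W = W)
O(v, h) = 21*h (O(v, h) = -7*h*(-3 + 0) = -7*h*(-3) = -(-21)*h = 21*h)
F(1664) + O(-994, -1154) = 1664 + 21*(-1154) = 1664 - 24234 = -22570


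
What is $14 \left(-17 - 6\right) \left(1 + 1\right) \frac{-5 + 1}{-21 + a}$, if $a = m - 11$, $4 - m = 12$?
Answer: $- \frac{322}{5} \approx -64.4$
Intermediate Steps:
$m = -8$ ($m = 4 - 12 = -8$)
$a = -19$ ($a = -8 - 11 = -19$)
$14 \left(-17 - 6\right) \left(1 + 1\right) \frac{-5 + 1}{-21 + a} = 14 \left(-17 - 6\right) \left(1 + 1\right) \frac{-5 + 1}{-21 - 19} = 14 \left(\left(-23\right) 2\right) \left(- \frac{4}{-40}\right) = 14 \left(-46\right) \left(\left(-4\right) \left(- \frac{1}{40}\right)\right) = \left(-644\right) \frac{1}{10} = - \frac{322}{5}$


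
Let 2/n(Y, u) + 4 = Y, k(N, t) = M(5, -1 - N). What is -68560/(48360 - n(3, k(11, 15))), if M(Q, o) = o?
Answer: -34280/24181 ≈ -1.4176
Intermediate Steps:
k(N, t) = -1 - N
n(Y, u) = 2/(-4 + Y)
-68560/(48360 - n(3, k(11, 15))) = -68560/(48360 - 2/(-4 + 3)) = -68560/(48360 - 2/(-1)) = -68560/(48360 - 2*(-1)) = -68560/(48360 - 1*(-2)) = -68560/(48360 + 2) = -68560/48362 = -68560*1/48362 = -34280/24181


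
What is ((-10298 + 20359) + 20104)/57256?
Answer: 30165/57256 ≈ 0.52684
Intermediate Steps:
((-10298 + 20359) + 20104)/57256 = (10061 + 20104)*(1/57256) = 30165*(1/57256) = 30165/57256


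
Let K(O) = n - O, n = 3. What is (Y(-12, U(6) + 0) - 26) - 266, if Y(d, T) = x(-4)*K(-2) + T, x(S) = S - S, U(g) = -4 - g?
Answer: -302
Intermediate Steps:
x(S) = 0
K(O) = 3 - O
Y(d, T) = T (Y(d, T) = 0*(3 - 1*(-2)) + T = 0*(3 + 2) + T = 0*5 + T = 0 + T = T)
(Y(-12, U(6) + 0) - 26) - 266 = (((-4 - 1*6) + 0) - 26) - 266 = (((-4 - 6) + 0) - 26) - 266 = ((-10 + 0) - 26) - 266 = (-10 - 26) - 266 = -36 - 266 = -302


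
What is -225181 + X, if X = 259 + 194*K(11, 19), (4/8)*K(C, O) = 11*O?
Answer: -143830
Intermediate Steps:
K(C, O) = 22*O (K(C, O) = 2*(11*O) = 22*O)
X = 81351 (X = 259 + 194*(22*19) = 259 + 194*418 = 259 + 81092 = 81351)
-225181 + X = -225181 + 81351 = -143830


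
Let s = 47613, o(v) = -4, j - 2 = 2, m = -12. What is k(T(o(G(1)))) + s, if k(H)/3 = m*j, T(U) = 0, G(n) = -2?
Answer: 47469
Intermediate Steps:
j = 4 (j = 2 + 2 = 4)
k(H) = -144 (k(H) = 3*(-12*4) = 3*(-48) = -144)
k(T(o(G(1)))) + s = -144 + 47613 = 47469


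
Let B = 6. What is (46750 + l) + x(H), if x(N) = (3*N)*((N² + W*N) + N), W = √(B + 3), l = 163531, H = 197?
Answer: 23612108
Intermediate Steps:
W = 3 (W = √(6 + 3) = √9 = 3)
x(N) = 3*N*(N² + 4*N) (x(N) = (3*N)*((N² + 3*N) + N) = (3*N)*(N² + 4*N) = 3*N*(N² + 4*N))
(46750 + l) + x(H) = (46750 + 163531) + 3*197²*(4 + 197) = 210281 + 3*38809*201 = 210281 + 23401827 = 23612108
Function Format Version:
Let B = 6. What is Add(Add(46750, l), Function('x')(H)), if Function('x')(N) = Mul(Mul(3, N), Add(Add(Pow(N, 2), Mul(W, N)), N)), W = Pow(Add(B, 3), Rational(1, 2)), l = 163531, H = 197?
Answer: 23612108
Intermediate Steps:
W = 3 (W = Pow(Add(6, 3), Rational(1, 2)) = Pow(9, Rational(1, 2)) = 3)
Function('x')(N) = Mul(3, N, Add(Pow(N, 2), Mul(4, N))) (Function('x')(N) = Mul(Mul(3, N), Add(Add(Pow(N, 2), Mul(3, N)), N)) = Mul(Mul(3, N), Add(Pow(N, 2), Mul(4, N))) = Mul(3, N, Add(Pow(N, 2), Mul(4, N))))
Add(Add(46750, l), Function('x')(H)) = Add(Add(46750, 163531), Mul(3, Pow(197, 2), Add(4, 197))) = Add(210281, Mul(3, 38809, 201)) = Add(210281, 23401827) = 23612108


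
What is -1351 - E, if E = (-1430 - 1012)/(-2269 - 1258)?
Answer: -4767419/3527 ≈ -1351.7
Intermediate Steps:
E = 2442/3527 (E = -2442/(-3527) = -2442*(-1/3527) = 2442/3527 ≈ 0.69237)
-1351 - E = -1351 - 1*2442/3527 = -1351 - 2442/3527 = -4767419/3527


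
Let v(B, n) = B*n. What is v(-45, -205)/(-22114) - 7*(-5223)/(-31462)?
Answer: -274686726/173937667 ≈ -1.5792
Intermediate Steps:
v(-45, -205)/(-22114) - 7*(-5223)/(-31462) = -45*(-205)/(-22114) - 7*(-5223)/(-31462) = 9225*(-1/22114) + 36561*(-1/31462) = -9225/22114 - 36561/31462 = -274686726/173937667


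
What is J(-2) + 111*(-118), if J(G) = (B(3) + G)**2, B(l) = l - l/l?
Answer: -13098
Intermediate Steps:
B(l) = -1 + l (B(l) = l - 1*1 = l - 1 = -1 + l)
J(G) = (2 + G)**2 (J(G) = ((-1 + 3) + G)**2 = (2 + G)**2)
J(-2) + 111*(-118) = (2 - 2)**2 + 111*(-118) = 0**2 - 13098 = 0 - 13098 = -13098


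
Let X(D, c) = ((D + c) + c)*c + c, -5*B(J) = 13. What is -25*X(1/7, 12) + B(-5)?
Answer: -264091/35 ≈ -7545.5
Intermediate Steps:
B(J) = -13/5 (B(J) = -⅕*13 = -13/5)
X(D, c) = c + c*(D + 2*c) (X(D, c) = (D + 2*c)*c + c = c*(D + 2*c) + c = c + c*(D + 2*c))
-25*X(1/7, 12) + B(-5) = -300*(1 + 1/7 + 2*12) - 13/5 = -300*(1 + ⅐ + 24) - 13/5 = -300*176/7 - 13/5 = -25*2112/7 - 13/5 = -52800/7 - 13/5 = -264091/35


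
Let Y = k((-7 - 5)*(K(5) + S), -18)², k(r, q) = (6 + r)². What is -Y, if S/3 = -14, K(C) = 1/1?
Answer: -61505984016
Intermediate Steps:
K(C) = 1
S = -42 (S = 3*(-14) = -42)
Y = 61505984016 (Y = ((6 + (-7 - 5)*(1 - 42))²)² = ((6 - 12*(-41))²)² = ((6 + 492)²)² = (498²)² = 248004² = 61505984016)
-Y = -1*61505984016 = -61505984016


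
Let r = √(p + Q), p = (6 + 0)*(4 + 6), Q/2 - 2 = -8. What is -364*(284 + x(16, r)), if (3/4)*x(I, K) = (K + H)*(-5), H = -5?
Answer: -346528/3 + 29120*√3/3 ≈ -98697.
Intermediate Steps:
Q = -12 (Q = 4 + 2*(-8) = 4 - 16 = -12)
p = 60 (p = 6*10 = 60)
r = 4*√3 (r = √(60 - 12) = √48 = 4*√3 ≈ 6.9282)
x(I, K) = 100/3 - 20*K/3 (x(I, K) = 4*((K - 5)*(-5))/3 = 4*((-5 + K)*(-5))/3 = 4*(25 - 5*K)/3 = 100/3 - 20*K/3)
-364*(284 + x(16, r)) = -364*(284 + (100/3 - 80*√3/3)) = -364*(952/3 - 80*√3/3) = -346528/3 + 29120*√3/3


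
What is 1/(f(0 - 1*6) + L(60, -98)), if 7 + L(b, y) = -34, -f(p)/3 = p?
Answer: -1/23 ≈ -0.043478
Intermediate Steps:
f(p) = -3*p
L(b, y) = -41 (L(b, y) = -7 - 34 = -41)
1/(f(0 - 1*6) + L(60, -98)) = 1/(-3*(0 - 1*6) - 41) = 1/(-3*(0 - 6) - 41) = 1/(-3*(-6) - 41) = 1/(18 - 41) = 1/(-23) = -1/23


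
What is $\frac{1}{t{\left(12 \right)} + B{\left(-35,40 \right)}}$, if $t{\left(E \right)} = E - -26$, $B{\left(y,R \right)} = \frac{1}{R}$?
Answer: $\frac{40}{1521} \approx 0.026298$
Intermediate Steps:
$t{\left(E \right)} = 26 + E$ ($t{\left(E \right)} = E + 26 = 26 + E$)
$\frac{1}{t{\left(12 \right)} + B{\left(-35,40 \right)}} = \frac{1}{\left(26 + 12\right) + \frac{1}{40}} = \frac{1}{38 + \frac{1}{40}} = \frac{1}{\frac{1521}{40}} = \frac{40}{1521}$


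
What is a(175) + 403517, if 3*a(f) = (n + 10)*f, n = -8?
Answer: 1210901/3 ≈ 4.0363e+5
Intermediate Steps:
a(f) = 2*f/3 (a(f) = ((-8 + 10)*f)/3 = (2*f)/3 = 2*f/3)
a(175) + 403517 = (2/3)*175 + 403517 = 350/3 + 403517 = 1210901/3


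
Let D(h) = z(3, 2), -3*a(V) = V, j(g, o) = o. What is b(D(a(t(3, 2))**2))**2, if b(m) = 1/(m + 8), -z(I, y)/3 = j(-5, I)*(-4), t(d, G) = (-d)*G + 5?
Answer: 1/1936 ≈ 0.00051653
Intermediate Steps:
t(d, G) = 5 - G*d (t(d, G) = -G*d + 5 = 5 - G*d)
a(V) = -V/3
z(I, y) = 12*I (z(I, y) = -3*I*(-4) = -(-12)*I = 12*I)
D(h) = 36 (D(h) = 12*3 = 36)
b(m) = 1/(8 + m)
b(D(a(t(3, 2))**2))**2 = (1/(8 + 36))**2 = (1/44)**2 = 1/1936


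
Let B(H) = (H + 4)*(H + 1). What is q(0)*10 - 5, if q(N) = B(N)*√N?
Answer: -5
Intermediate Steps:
B(H) = (1 + H)*(4 + H) (B(H) = (4 + H)*(1 + H) = (1 + H)*(4 + H))
q(N) = √N*(4 + N² + 5*N) (q(N) = (4 + N² + 5*N)*√N = √N*(4 + N² + 5*N))
q(0)*10 - 5 = (√0*(4 + 0² + 5*0))*10 - 5 = (0*(4 + 0 + 0))*10 - 5 = (0*4)*10 - 5 = 0*10 - 5 = 0 - 5 = -5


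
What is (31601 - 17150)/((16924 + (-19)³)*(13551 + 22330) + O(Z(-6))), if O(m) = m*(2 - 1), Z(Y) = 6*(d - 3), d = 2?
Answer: 4817/120380753 ≈ 4.0015e-5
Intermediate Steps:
Z(Y) = -6 (Z(Y) = 6*(2 - 3) = 6*(-1) = -6)
O(m) = m (O(m) = m*1 = m)
(31601 - 17150)/((16924 + (-19)³)*(13551 + 22330) + O(Z(-6))) = (31601 - 17150)/((16924 + (-19)³)*(13551 + 22330) - 6) = 14451/((16924 - 6859)*35881 - 6) = 14451/(10065*35881 - 6) = 14451/(361142265 - 6) = 14451/361142259 = 14451*(1/361142259) = 4817/120380753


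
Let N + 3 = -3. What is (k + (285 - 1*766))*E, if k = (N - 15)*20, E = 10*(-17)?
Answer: 153170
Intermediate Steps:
N = -6 (N = -3 - 3 = -6)
E = -170
k = -420 (k = (-6 - 15)*20 = -21*20 = -420)
(k + (285 - 1*766))*E = (-420 + (285 - 1*766))*(-170) = (-420 + (285 - 766))*(-170) = (-420 - 481)*(-170) = -901*(-170) = 153170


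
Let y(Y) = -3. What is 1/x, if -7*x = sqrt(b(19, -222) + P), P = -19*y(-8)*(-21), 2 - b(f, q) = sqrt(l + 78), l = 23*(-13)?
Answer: -7/sqrt(-1195 - I*sqrt(221)) ≈ -0.0012594 - 0.20248*I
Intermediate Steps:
l = -299
b(f, q) = 2 - I*sqrt(221) (b(f, q) = 2 - sqrt(-299 + 78) = 2 - sqrt(-221) = 2 - I*sqrt(221))
P = -1197 (P = -19*(-3)*(-21) = 57*(-21) = -1197)
x = -sqrt(-1195 - I*sqrt(221))/7 (x = -sqrt((2 - I*sqrt(221)) - 1197)/7 = -sqrt(-1195 - I*sqrt(221))/7 ≈ -0.030717 + 4.9385*I)
1/x = 1/(-sqrt(-1195 - I*sqrt(221))/7) = -7/sqrt(-1195 - I*sqrt(221))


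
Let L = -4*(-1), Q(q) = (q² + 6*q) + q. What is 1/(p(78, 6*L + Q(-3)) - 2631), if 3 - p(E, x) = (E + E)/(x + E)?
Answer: -15/39446 ≈ -0.00038027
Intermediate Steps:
Q(q) = q² + 7*q
L = 4
p(E, x) = 3 - 2*E/(E + x) (p(E, x) = 3 - (E + E)/(x + E) = 3 - 2*E/(E + x))
1/(p(78, 6*L + Q(-3)) - 2631) = 1/((78 + 3*(6*4 - 3*(7 - 3)))/(78 + (6*4 - 3*(7 - 3))) - 2631) = 1/((78 + 3*(24 - 3*4))/(78 + (24 - 3*4)) - 2631) = 1/((78 + 3*(24 - 12))/(78 + (24 - 12)) - 2631) = 1/((78 + 3*12)/(78 + 12) - 2631) = 1/((78 + 36)/90 - 2631) = 1/((1/90)*114 - 2631) = 1/(19/15 - 2631) = 1/(-39446/15) = -15/39446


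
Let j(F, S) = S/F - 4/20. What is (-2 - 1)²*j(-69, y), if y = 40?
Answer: -807/115 ≈ -7.0174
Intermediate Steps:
j(F, S) = -⅕ + S/F (j(F, S) = S/F - 4*1/20 = S/F - ⅕ = -⅕ + S/F)
(-2 - 1)²*j(-69, y) = (-2 - 1)²*((40 - ⅕*(-69))/(-69)) = (-3)²*(-(40 + 69/5)/69) = 9*(-1/69*269/5) = 9*(-269/345) = -807/115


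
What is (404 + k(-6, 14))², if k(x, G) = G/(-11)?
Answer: 19624900/121 ≈ 1.6219e+5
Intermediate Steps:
k(x, G) = -G/11 (k(x, G) = G*(-1/11) = -G/11)
(404 + k(-6, 14))² = (404 - 1/11*14)² = (404 - 14/11)² = (4430/11)² = 19624900/121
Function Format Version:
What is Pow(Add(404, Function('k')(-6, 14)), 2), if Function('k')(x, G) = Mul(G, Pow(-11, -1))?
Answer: Rational(19624900, 121) ≈ 1.6219e+5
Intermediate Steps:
Function('k')(x, G) = Mul(Rational(-1, 11), G) (Function('k')(x, G) = Mul(G, Rational(-1, 11)) = Mul(Rational(-1, 11), G))
Pow(Add(404, Function('k')(-6, 14)), 2) = Pow(Add(404, Mul(Rational(-1, 11), 14)), 2) = Pow(Add(404, Rational(-14, 11)), 2) = Pow(Rational(4430, 11), 2) = Rational(19624900, 121)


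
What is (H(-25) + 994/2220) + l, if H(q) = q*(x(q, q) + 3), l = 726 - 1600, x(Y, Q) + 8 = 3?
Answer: -914143/1110 ≈ -823.55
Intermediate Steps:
x(Y, Q) = -5 (x(Y, Q) = -8 + 3 = -5)
l = -874
H(q) = -2*q (H(q) = q*(-5 + 3) = q*(-2) = -2*q)
(H(-25) + 994/2220) + l = (-2*(-25) + 994/2220) - 874 = (50 + 994*(1/2220)) - 874 = (50 + 497/1110) - 874 = 55997/1110 - 874 = -914143/1110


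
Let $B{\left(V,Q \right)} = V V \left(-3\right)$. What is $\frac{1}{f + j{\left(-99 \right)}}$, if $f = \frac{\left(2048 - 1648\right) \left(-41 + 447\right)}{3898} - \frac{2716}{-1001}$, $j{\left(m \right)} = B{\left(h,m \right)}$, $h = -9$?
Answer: $- \frac{278707}{55357989} \approx -0.0050346$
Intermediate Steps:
$B{\left(V,Q \right)} = - 3 V^{2}$ ($B{\left(V,Q \right)} = V^{2} \left(-3\right) = - 3 V^{2}$)
$j{\left(m \right)} = -243$ ($j{\left(m \right)} = - 3 \left(-9\right)^{2} = \left(-3\right) 81 = -243$)
$f = \frac{12367812}{278707}$ ($f = 400 \cdot 406 \cdot \frac{1}{3898} - - \frac{388}{143} = 162400 \cdot \frac{1}{3898} + \frac{388}{143} = \frac{81200}{1949} + \frac{388}{143} = \frac{12367812}{278707} \approx 44.376$)
$\frac{1}{f + j{\left(-99 \right)}} = \frac{1}{\frac{12367812}{278707} - 243} = \frac{1}{- \frac{55357989}{278707}} = - \frac{278707}{55357989}$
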